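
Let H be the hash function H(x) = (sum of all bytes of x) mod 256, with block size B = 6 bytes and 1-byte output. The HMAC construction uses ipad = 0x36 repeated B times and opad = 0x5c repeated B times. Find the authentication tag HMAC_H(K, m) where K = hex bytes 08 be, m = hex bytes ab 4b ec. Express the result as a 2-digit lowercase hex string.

Key hex bytes 08 be is 2 bytes ≤ B = 6; zero-pad to 6 bytes: K' = 08 be 00 00 00 00.
K' ⊕ ipad = 3e 88 36 36 36 36.  K' ⊕ opad = 54 e2 5c 5c 5c 5c.
Inner input = (K'⊕ipad) ∥ m = 3e 88 36 36 36 36 ∥ ab 4b ec.
Inner hash: sum = 62+136+54+54+54+54+171+75+236 = 896; mod 256 = 128 → 80.
Outer input = (K'⊕opad) ∥ inner = 54 e2 5c 5c 5c 5c ∥ 80.
Outer hash (tag): sum = 84+226+92+92+92+92+128 = 806; mod 256 = 38 → 26.

26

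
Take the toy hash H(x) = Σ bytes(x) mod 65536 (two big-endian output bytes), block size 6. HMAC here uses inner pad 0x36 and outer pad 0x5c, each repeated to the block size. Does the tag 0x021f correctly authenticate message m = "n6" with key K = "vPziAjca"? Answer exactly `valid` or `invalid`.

invalid

Key "vPziAjca" = 76 50 7a 69 41 6a 63 61 is 8 bytes > B = 6, so hash it first: H(key) = 03 18, then zero-pad to 6 bytes: K' = 03 18 00 00 00 00.
K' ⊕ ipad = 35 2e 36 36 36 36; K' ⊕ opad = 5f 44 5c 5c 5c 5c.
Inner hash: sum = 53+46+54+54+54+54+110+54 = 479 → 01 df.
Outer hash (recomputed tag): sum = 95+68+92+92+92+92+1+223 = 755 → 02 f3.
Recomputed tag = 02f3; claimed = 021f → mismatch.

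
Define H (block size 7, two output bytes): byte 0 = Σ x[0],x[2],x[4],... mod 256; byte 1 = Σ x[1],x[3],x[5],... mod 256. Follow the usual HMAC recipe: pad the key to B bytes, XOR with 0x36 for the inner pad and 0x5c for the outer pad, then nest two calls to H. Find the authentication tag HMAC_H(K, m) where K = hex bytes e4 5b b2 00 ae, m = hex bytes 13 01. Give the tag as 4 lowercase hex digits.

e0e4

Key hex bytes e4 5b b2 00 ae is 5 bytes ≤ B = 7; zero-pad to 7 bytes: K' = e4 5b b2 00 ae 00 00.
K' ⊕ ipad = d2 6d 84 36 98 36 36.  K' ⊕ opad = b8 07 ee 5c f2 5c 5c.
Inner input = (K'⊕ipad) ∥ m = d2 6d 84 36 98 36 36 ∥ 13 01.
Inner hash: even-index sum = 549 mod 256 = 37; odd-index sum = 236 mod 256 = 236 → 25 ec.
Outer input = (K'⊕opad) ∥ inner = b8 07 ee 5c f2 5c 5c ∥ 25 ec.
Outer hash (tag): even-index sum = 992 mod 256 = 224; odd-index sum = 228 mod 256 = 228 → e0 e4.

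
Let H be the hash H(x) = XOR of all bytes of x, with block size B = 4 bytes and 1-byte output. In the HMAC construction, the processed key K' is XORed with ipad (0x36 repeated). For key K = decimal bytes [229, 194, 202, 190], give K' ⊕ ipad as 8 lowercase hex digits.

Key decimal bytes [229, 194, 202, 190] = e5 c2 ca be is exactly B = 4 bytes: K' = e5 c2 ca be.
XOR each byte with 0x36: e5⊕36=d3, c2⊕36=f4, ca⊕36=fc, be⊕36=88.

d3f4fc88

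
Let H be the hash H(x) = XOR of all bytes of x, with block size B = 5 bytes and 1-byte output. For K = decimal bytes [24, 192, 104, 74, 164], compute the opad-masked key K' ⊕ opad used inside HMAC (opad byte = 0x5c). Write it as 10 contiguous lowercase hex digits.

449c3416f8

Key decimal bytes [24, 192, 104, 74, 164] = 18 c0 68 4a a4 is exactly B = 5 bytes: K' = 18 c0 68 4a a4.
XOR each byte with 0x5c: 18⊕5c=44, c0⊕5c=9c, 68⊕5c=34, 4a⊕5c=16, a4⊕5c=f8.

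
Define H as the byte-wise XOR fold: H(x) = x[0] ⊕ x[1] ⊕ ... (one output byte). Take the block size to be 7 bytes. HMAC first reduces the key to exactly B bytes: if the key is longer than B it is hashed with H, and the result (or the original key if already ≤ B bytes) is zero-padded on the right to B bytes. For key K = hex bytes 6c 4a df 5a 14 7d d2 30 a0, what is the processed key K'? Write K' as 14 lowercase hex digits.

88000000000000

|K| = 9 > B = 7, so first hash the key.
H(K): XOR 6c⊕4a⊕df⊕5a⊕14⊕7d⊕d2⊕30⊕a0 = 88.
Zero-pad H(K) = 88 to 7 bytes: K' = 88 00 00 00 00 00 00.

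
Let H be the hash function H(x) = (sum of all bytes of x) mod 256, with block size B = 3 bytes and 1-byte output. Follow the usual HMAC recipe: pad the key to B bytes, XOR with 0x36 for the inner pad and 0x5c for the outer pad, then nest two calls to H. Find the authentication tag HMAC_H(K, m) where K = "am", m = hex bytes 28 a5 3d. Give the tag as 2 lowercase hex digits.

bc

Key "am" = 61 6d is 2 bytes ≤ B = 3; zero-pad to 3 bytes: K' = 61 6d 00.
K' ⊕ ipad = 57 5b 36.  K' ⊕ opad = 3d 31 5c.
Inner input = (K'⊕ipad) ∥ m = 57 5b 36 ∥ 28 a5 3d.
Inner hash: sum = 87+91+54+40+165+61 = 498; mod 256 = 242 → f2.
Outer input = (K'⊕opad) ∥ inner = 3d 31 5c ∥ f2.
Outer hash (tag): sum = 61+49+92+242 = 444; mod 256 = 188 → bc.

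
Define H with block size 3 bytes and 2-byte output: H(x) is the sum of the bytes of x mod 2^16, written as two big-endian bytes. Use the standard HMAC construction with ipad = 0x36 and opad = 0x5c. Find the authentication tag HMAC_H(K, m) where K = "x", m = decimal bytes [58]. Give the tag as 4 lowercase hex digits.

01d0

Key "x" = 78 is 1 byte ≤ B = 3; zero-pad to 3 bytes: K' = 78 00 00.
K' ⊕ ipad = 4e 36 36.  K' ⊕ opad = 24 5c 5c.
Inner input = (K'⊕ipad) ∥ m = 4e 36 36 ∥ 3a.
Inner hash: sum = 78+54+54+58 = 244 → 00 f4.
Outer input = (K'⊕opad) ∥ inner = 24 5c 5c ∥ 00 f4.
Outer hash (tag): sum = 36+92+92+0+244 = 464 → 01 d0.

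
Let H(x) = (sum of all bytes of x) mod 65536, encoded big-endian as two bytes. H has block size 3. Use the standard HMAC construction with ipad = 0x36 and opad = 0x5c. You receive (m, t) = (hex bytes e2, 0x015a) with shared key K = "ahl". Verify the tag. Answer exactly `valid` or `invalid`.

invalid

Key "ahl" = 61 68 6c is exactly B = 3 bytes: K' = 61 68 6c.
K' ⊕ ipad = 57 5e 5a; K' ⊕ opad = 3d 34 30.
Inner hash: sum = 87+94+90+226 = 497 → 01 f1.
Outer hash (recomputed tag): sum = 61+52+48+1+241 = 403 → 01 93.
Recomputed tag = 0193; claimed = 015a → mismatch.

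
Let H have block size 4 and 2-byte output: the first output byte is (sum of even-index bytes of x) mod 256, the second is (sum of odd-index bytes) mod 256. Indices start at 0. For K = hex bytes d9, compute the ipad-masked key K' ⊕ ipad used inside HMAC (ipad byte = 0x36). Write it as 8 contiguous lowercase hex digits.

ef363636

Key hex bytes d9 is 1 byte ≤ B = 4; zero-pad to 4 bytes: K' = d9 00 00 00.
XOR each byte with 0x36: d9⊕36=ef, 00⊕36=36, 00⊕36=36, 00⊕36=36.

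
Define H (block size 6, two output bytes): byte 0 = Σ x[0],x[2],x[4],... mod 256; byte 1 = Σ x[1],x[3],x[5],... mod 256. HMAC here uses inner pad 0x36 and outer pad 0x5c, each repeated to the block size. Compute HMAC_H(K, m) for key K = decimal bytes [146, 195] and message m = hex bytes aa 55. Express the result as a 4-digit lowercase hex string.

Key decimal bytes [146, 195] = 92 c3 is 2 bytes ≤ B = 6; zero-pad to 6 bytes: K' = 92 c3 00 00 00 00.
K' ⊕ ipad = a4 f5 36 36 36 36.  K' ⊕ opad = ce 9f 5c 5c 5c 5c.
Inner input = (K'⊕ipad) ∥ m = a4 f5 36 36 36 36 ∥ aa 55.
Inner hash: even-index sum = 442 mod 256 = 186; odd-index sum = 438 mod 256 = 182 → ba b6.
Outer input = (K'⊕opad) ∥ inner = ce 9f 5c 5c 5c 5c ∥ ba b6.
Outer hash (tag): even-index sum = 576 mod 256 = 64; odd-index sum = 525 mod 256 = 13 → 40 0d.

400d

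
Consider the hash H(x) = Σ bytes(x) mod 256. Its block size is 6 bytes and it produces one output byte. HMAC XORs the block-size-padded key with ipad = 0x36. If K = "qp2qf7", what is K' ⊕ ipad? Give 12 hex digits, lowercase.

474604475001

Key "qp2qf7" = 71 70 32 71 66 37 is exactly B = 6 bytes: K' = 71 70 32 71 66 37.
XOR each byte with 0x36: 71⊕36=47, 70⊕36=46, 32⊕36=04, 71⊕36=47, 66⊕36=50, 37⊕36=01.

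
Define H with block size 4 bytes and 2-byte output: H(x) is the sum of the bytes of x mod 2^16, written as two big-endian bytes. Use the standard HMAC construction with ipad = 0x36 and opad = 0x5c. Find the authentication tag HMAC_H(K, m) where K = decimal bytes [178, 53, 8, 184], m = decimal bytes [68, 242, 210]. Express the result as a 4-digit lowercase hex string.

02ed

Key decimal bytes [178, 53, 8, 184] = b2 35 08 b8 is exactly B = 4 bytes: K' = b2 35 08 b8.
K' ⊕ ipad = 84 03 3e 8e.  K' ⊕ opad = ee 69 54 e4.
Inner input = (K'⊕ipad) ∥ m = 84 03 3e 8e ∥ 44 f2 d2.
Inner hash: sum = 132+3+62+142+68+242+210 = 859 → 03 5b.
Outer input = (K'⊕opad) ∥ inner = ee 69 54 e4 ∥ 03 5b.
Outer hash (tag): sum = 238+105+84+228+3+91 = 749 → 02 ed.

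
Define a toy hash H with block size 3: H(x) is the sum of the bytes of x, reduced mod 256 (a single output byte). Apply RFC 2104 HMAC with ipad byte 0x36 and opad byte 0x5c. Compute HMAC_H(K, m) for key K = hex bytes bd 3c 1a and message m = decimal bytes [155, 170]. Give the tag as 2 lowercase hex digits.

Key hex bytes bd 3c 1a is exactly B = 3 bytes: K' = bd 3c 1a.
K' ⊕ ipad = 8b 0a 2c.  K' ⊕ opad = e1 60 46.
Inner input = (K'⊕ipad) ∥ m = 8b 0a 2c ∥ 9b aa.
Inner hash: sum = 139+10+44+155+170 = 518; mod 256 = 6 → 06.
Outer input = (K'⊕opad) ∥ inner = e1 60 46 ∥ 06.
Outer hash (tag): sum = 225+96+70+6 = 397; mod 256 = 141 → 8d.

8d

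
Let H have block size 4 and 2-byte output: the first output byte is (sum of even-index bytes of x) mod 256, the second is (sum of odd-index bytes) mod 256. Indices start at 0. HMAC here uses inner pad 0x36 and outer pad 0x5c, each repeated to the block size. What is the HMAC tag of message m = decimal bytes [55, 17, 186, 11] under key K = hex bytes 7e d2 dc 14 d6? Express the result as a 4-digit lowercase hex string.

f538

Key hex bytes 7e d2 dc 14 d6 is 5 bytes > B = 4, so hash it first: H(key) = 30 e6, then zero-pad to 4 bytes: K' = 30 e6 00 00.
K' ⊕ ipad = 06 d0 36 36.  K' ⊕ opad = 6c ba 5c 5c.
Inner input = (K'⊕ipad) ∥ m = 06 d0 36 36 ∥ 37 11 ba 0b.
Inner hash: even-index sum = 301 mod 256 = 45; odd-index sum = 290 mod 256 = 34 → 2d 22.
Outer input = (K'⊕opad) ∥ inner = 6c ba 5c 5c ∥ 2d 22.
Outer hash (tag): even-index sum = 245 mod 256 = 245; odd-index sum = 312 mod 256 = 56 → f5 38.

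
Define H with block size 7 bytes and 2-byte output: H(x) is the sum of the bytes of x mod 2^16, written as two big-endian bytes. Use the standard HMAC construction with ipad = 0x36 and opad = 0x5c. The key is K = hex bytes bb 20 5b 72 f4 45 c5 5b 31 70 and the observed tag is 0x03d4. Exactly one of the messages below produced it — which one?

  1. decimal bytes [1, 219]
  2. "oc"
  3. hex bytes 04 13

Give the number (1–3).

Key hex bytes bb 20 5b 72 f4 45 c5 5b 31 70 is 10 bytes > B = 7, so hash it first: H(key) = 04 a2, then zero-pad to 7 bytes: K' = 04 a2 00 00 00 00 00.
K' ⊕ ipad = 32 94 36 36 36 36 36; K' ⊕ opad = 58 fe 5c 5c 5c 5c 5c.
m1: inner = H(32 94 36 36 36 36 36 01 db) = 02 b0; tag = H(58 fe 5c 5c 5c 5c 5c 02 b0) = 03d4 ← matches
m2: inner = H(32 94 36 36 36 36 36 6f 63) = 02 a6; tag = H(58 fe 5c 5c 5c 5c 5c 02 a6) = 03ca
m3: inner = H(32 94 36 36 36 36 36 04 13) = 01 eb; tag = H(58 fe 5c 5c 5c 5c 5c 01 eb) = 040e

1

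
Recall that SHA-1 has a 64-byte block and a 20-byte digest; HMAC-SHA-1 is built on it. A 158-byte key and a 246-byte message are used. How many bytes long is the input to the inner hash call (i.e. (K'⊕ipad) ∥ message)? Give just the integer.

Key is 158 > 64 bytes, so it is hashed to 20 bytes then zero-padded to 64: |K'| = 64.
Inner input = (K'⊕ipad) ∥ m → 64 + 246 = 310 bytes.

310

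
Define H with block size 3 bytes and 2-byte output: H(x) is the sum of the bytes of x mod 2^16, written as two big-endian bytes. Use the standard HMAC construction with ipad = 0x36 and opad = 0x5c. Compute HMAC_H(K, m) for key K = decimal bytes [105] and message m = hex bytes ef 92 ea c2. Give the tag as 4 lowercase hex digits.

Key decimal bytes [105] = 69 is 1 byte ≤ B = 3; zero-pad to 3 bytes: K' = 69 00 00.
K' ⊕ ipad = 5f 36 36.  K' ⊕ opad = 35 5c 5c.
Inner input = (K'⊕ipad) ∥ m = 5f 36 36 ∥ ef 92 ea c2.
Inner hash: sum = 95+54+54+239+146+234+194 = 1016 → 03 f8.
Outer input = (K'⊕opad) ∥ inner = 35 5c 5c ∥ 03 f8.
Outer hash (tag): sum = 53+92+92+3+248 = 488 → 01 e8.

01e8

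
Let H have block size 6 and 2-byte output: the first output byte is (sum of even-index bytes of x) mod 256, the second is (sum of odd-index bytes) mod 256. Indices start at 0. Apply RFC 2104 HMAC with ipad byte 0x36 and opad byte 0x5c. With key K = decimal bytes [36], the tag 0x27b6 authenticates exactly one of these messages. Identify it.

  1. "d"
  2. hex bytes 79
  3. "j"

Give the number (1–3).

2

Key decimal bytes [36] = 24 is 1 byte ≤ B = 6; zero-pad to 6 bytes: K' = 24 00 00 00 00 00.
K' ⊕ ipad = 12 36 36 36 36 36; K' ⊕ opad = 78 5c 5c 5c 5c 5c.
m1: inner = H(12 36 36 36 36 36 64) = e2 a2; tag = H(78 5c 5c 5c 5c 5c e2 a2) = 12b6
m2: inner = H(12 36 36 36 36 36 79) = f7 a2; tag = H(78 5c 5c 5c 5c 5c f7 a2) = 27b6 ← matches
m3: inner = H(12 36 36 36 36 36 6a) = e8 a2; tag = H(78 5c 5c 5c 5c 5c e8 a2) = 18b6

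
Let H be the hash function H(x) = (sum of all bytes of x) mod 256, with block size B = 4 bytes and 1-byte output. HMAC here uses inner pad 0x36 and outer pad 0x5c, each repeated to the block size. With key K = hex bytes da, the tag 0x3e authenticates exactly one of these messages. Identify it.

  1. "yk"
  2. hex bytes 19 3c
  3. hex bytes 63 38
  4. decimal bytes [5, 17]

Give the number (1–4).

4

Key hex bytes da is 1 byte ≤ B = 4; zero-pad to 4 bytes: K' = da 00 00 00.
K' ⊕ ipad = ec 36 36 36; K' ⊕ opad = 86 5c 5c 5c.
m1: inner = H(ec 36 36 36 79 6b) = 72; tag = H(86 5c 5c 5c 72) = 0c
m2: inner = H(ec 36 36 36 19 3c) = e3; tag = H(86 5c 5c 5c e3) = 7d
m3: inner = H(ec 36 36 36 63 38) = 29; tag = H(86 5c 5c 5c 29) = c3
m4: inner = H(ec 36 36 36 05 11) = a4; tag = H(86 5c 5c 5c a4) = 3e ← matches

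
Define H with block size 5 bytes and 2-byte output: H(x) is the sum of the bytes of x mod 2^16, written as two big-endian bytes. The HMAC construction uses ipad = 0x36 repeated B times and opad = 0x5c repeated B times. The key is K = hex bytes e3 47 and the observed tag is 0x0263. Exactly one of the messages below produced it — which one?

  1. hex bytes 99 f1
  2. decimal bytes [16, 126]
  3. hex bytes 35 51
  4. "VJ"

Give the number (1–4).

Key hex bytes e3 47 is 2 bytes ≤ B = 5; zero-pad to 5 bytes: K' = e3 47 00 00 00.
K' ⊕ ipad = d5 71 36 36 36; K' ⊕ opad = bf 1b 5c 5c 5c.
m1: inner = H(d5 71 36 36 36 99 f1) = 03 72; tag = H(bf 1b 5c 5c 5c 03 72) = 0263 ← matches
m2: inner = H(d5 71 36 36 36 10 7e) = 02 76; tag = H(bf 1b 5c 5c 5c 02 76) = 0266
m3: inner = H(d5 71 36 36 36 35 51) = 02 6e; tag = H(bf 1b 5c 5c 5c 02 6e) = 025e
m4: inner = H(d5 71 36 36 36 56 4a) = 02 88; tag = H(bf 1b 5c 5c 5c 02 88) = 0278

1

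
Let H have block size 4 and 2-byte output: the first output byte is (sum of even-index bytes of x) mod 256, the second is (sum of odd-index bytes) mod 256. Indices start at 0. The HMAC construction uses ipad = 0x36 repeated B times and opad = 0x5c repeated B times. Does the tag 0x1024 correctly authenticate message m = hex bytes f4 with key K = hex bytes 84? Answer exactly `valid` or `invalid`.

valid

Key hex bytes 84 is 1 byte ≤ B = 4; zero-pad to 4 bytes: K' = 84 00 00 00.
K' ⊕ ipad = b2 36 36 36; K' ⊕ opad = d8 5c 5c 5c.
Inner hash: even-index sum = 476 mod 256 = 220; odd-index sum = 108 mod 256 = 108 → dc 6c.
Outer hash (recomputed tag): even-index sum = 528 mod 256 = 16; odd-index sum = 292 mod 256 = 36 → 10 24.
Recomputed tag = 1024; claimed = 1024 → match.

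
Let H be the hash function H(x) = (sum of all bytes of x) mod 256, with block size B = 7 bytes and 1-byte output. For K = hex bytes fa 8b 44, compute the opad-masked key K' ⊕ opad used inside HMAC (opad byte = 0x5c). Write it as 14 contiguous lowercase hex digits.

Key hex bytes fa 8b 44 is 3 bytes ≤ B = 7; zero-pad to 7 bytes: K' = fa 8b 44 00 00 00 00.
XOR each byte with 0x5c: fa⊕5c=a6, 8b⊕5c=d7, 44⊕5c=18, 00⊕5c=5c, 00⊕5c=5c, 00⊕5c=5c, 00⊕5c=5c.

a6d7185c5c5c5c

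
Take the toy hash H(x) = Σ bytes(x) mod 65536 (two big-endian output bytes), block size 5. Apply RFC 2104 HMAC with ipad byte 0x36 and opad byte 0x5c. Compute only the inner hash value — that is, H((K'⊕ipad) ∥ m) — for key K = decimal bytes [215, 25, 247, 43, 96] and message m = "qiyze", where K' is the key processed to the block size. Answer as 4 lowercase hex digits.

0476

Key decimal bytes [215, 25, 247, 43, 96] = d7 19 f7 2b 60 is exactly B = 5 bytes: K' = d7 19 f7 2b 60.
K' ⊕ ipad = e1 2f c1 1d 56.
Inner input = e1 2f c1 1d 56 ∥ 71 69 79 7a 65.
Inner hash: sum = 225+47+193+29+86+113+105+121+122+101 = 1142 → 04 76.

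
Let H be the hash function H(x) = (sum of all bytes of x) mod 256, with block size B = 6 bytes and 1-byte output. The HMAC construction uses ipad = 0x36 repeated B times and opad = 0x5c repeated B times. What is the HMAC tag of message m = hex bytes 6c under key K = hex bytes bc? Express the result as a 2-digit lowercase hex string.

Key hex bytes bc is 1 byte ≤ B = 6; zero-pad to 6 bytes: K' = bc 00 00 00 00 00.
K' ⊕ ipad = 8a 36 36 36 36 36.  K' ⊕ opad = e0 5c 5c 5c 5c 5c.
Inner input = (K'⊕ipad) ∥ m = 8a 36 36 36 36 36 ∥ 6c.
Inner hash: sum = 138+54+54+54+54+54+108 = 516; mod 256 = 4 → 04.
Outer input = (K'⊕opad) ∥ inner = e0 5c 5c 5c 5c 5c ∥ 04.
Outer hash (tag): sum = 224+92+92+92+92+92+4 = 688; mod 256 = 176 → b0.

b0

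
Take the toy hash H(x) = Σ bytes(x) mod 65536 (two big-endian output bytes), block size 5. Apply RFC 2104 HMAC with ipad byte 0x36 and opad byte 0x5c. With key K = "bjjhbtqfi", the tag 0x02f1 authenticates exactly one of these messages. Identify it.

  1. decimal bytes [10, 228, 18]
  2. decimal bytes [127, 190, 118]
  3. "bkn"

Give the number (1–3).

Key "bjjhbtqfi" = 62 6a 6a 68 62 74 71 66 69 is 9 bytes > B = 5, so hash it first: H(key) = 03 b4, then zero-pad to 5 bytes: K' = 03 b4 00 00 00.
K' ⊕ ipad = 35 82 36 36 36; K' ⊕ opad = 5f e8 5c 5c 5c.
m1: inner = H(35 82 36 36 36 0a e4 12) = 02 59; tag = H(5f e8 5c 5c 5c 02 59) = 02b6
m2: inner = H(35 82 36 36 36 7f be 76) = 03 0c; tag = H(5f e8 5c 5c 5c 03 0c) = 026a
m3: inner = H(35 82 36 36 36 62 6b 6e) = 02 94; tag = H(5f e8 5c 5c 5c 02 94) = 02f1 ← matches

3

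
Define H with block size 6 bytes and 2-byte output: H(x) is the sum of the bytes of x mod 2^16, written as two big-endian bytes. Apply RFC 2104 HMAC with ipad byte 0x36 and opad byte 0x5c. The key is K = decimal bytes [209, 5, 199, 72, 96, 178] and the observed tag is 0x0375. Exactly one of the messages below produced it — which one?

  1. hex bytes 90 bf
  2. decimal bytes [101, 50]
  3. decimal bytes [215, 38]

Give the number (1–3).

Key decimal bytes [209, 5, 199, 72, 96, 178] = d1 05 c7 48 60 b2 is exactly B = 6 bytes: K' = d1 05 c7 48 60 b2.
K' ⊕ ipad = e7 33 f1 7e 56 84; K' ⊕ opad = 8d 59 9b 14 3c ee.
m1: inner = H(e7 33 f1 7e 56 84 90 bf) = 04 b2; tag = H(8d 59 9b 14 3c ee 04 b2) = 0375 ← matches
m2: inner = H(e7 33 f1 7e 56 84 65 32) = 03 fa; tag = H(8d 59 9b 14 3c ee 03 fa) = 03bc
m3: inner = H(e7 33 f1 7e 56 84 d7 26) = 04 60; tag = H(8d 59 9b 14 3c ee 04 60) = 0323

1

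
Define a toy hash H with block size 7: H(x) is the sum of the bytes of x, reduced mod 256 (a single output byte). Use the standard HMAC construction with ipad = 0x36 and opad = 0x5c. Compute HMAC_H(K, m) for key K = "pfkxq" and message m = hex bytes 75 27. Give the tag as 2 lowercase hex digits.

36

Key "pfkxq" = 70 66 6b 78 71 is 5 bytes ≤ B = 7; zero-pad to 7 bytes: K' = 70 66 6b 78 71 00 00.
K' ⊕ ipad = 46 50 5d 4e 47 36 36.  K' ⊕ opad = 2c 3a 37 24 2d 5c 5c.
Inner input = (K'⊕ipad) ∥ m = 46 50 5d 4e 47 36 36 ∥ 75 27.
Inner hash: sum = 70+80+93+78+71+54+54+117+39 = 656; mod 256 = 144 → 90.
Outer input = (K'⊕opad) ∥ inner = 2c 3a 37 24 2d 5c 5c ∥ 90.
Outer hash (tag): sum = 44+58+55+36+45+92+92+144 = 566; mod 256 = 54 → 36.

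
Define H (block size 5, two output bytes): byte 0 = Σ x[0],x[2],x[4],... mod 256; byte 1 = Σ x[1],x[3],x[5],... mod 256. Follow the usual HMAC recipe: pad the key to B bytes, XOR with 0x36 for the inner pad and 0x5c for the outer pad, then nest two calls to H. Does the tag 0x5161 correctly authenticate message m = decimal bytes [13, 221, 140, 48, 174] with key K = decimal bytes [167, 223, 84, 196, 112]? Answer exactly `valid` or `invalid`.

valid

Key decimal bytes [167, 223, 84, 196, 112] = a7 df 54 c4 70 is exactly B = 5 bytes: K' = a7 df 54 c4 70.
K' ⊕ ipad = 91 e9 62 f2 46; K' ⊕ opad = fb 83 08 98 2c.
Inner hash: even-index sum = 582 mod 256 = 70; odd-index sum = 802 mod 256 = 34 → 46 22.
Outer hash (recomputed tag): even-index sum = 337 mod 256 = 81; odd-index sum = 353 mod 256 = 97 → 51 61.
Recomputed tag = 5161; claimed = 5161 → match.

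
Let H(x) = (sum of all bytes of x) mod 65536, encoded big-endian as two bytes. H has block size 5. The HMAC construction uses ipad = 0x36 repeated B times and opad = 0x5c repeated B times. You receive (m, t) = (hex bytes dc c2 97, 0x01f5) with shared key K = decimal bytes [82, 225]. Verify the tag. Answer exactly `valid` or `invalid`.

Key decimal bytes [82, 225] = 52 e1 is 2 bytes ≤ B = 5; zero-pad to 5 bytes: K' = 52 e1 00 00 00.
K' ⊕ ipad = 64 d7 36 36 36; K' ⊕ opad = 0e bd 5c 5c 5c.
Inner hash: sum = 100+215+54+54+54+220+194+151 = 1042 → 04 12.
Outer hash (recomputed tag): sum = 14+189+92+92+92+4+18 = 501 → 01 f5.
Recomputed tag = 01f5; claimed = 01f5 → match.

valid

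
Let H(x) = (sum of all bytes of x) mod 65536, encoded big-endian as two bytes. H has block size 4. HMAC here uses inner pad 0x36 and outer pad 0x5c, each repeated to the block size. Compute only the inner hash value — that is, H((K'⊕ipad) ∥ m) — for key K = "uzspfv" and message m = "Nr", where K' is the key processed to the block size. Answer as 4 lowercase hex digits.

01f8

Key "uzspfv" = 75 7a 73 70 66 76 is 6 bytes > B = 4, so hash it first: H(key) = 02 ae, then zero-pad to 4 bytes: K' = 02 ae 00 00.
K' ⊕ ipad = 34 98 36 36.
Inner input = 34 98 36 36 ∥ 4e 72.
Inner hash: sum = 52+152+54+54+78+114 = 504 → 01 f8.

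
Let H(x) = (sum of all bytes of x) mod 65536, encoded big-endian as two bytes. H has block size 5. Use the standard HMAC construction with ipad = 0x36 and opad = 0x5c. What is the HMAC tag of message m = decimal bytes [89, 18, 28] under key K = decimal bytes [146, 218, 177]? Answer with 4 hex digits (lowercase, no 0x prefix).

Key decimal bytes [146, 218, 177] = 92 da b1 is 3 bytes ≤ B = 5; zero-pad to 5 bytes: K' = 92 da b1 00 00.
K' ⊕ ipad = a4 ec 87 36 36.  K' ⊕ opad = ce 86 ed 5c 5c.
Inner input = (K'⊕ipad) ∥ m = a4 ec 87 36 36 ∥ 59 12 1c.
Inner hash: sum = 164+236+135+54+54+89+18+28 = 778 → 03 0a.
Outer input = (K'⊕opad) ∥ inner = ce 86 ed 5c 5c ∥ 03 0a.
Outer hash (tag): sum = 206+134+237+92+92+3+10 = 774 → 03 06.

0306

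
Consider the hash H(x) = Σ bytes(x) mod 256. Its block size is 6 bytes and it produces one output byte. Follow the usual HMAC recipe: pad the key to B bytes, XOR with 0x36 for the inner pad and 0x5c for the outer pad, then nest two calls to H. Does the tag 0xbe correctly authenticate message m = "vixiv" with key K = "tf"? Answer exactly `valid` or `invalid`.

Key "tf" = 74 66 is 2 bytes ≤ B = 6; zero-pad to 6 bytes: K' = 74 66 00 00 00 00.
K' ⊕ ipad = 42 50 36 36 36 36; K' ⊕ opad = 28 3a 5c 5c 5c 5c.
Inner hash: sum = 66+80+54+54+54+54+118+105+120+105+118 = 928; mod 256 = 160 → a0.
Outer hash (recomputed tag): sum = 40+58+92+92+92+92+160 = 626; mod 256 = 114 → 72.
Recomputed tag = 72; claimed = be → mismatch.

invalid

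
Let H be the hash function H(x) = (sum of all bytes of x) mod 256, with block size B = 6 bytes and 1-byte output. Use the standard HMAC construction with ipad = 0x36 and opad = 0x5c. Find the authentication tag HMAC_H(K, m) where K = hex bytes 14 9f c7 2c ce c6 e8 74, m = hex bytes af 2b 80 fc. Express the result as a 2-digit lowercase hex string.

9a

Key hex bytes 14 9f c7 2c ce c6 e8 74 is 8 bytes > B = 6, so hash it first: H(key) = 96, then zero-pad to 6 bytes: K' = 96 00 00 00 00 00.
K' ⊕ ipad = a0 36 36 36 36 36.  K' ⊕ opad = ca 5c 5c 5c 5c 5c.
Inner input = (K'⊕ipad) ∥ m = a0 36 36 36 36 36 ∥ af 2b 80 fc.
Inner hash: sum = 160+54+54+54+54+54+175+43+128+252 = 1028; mod 256 = 4 → 04.
Outer input = (K'⊕opad) ∥ inner = ca 5c 5c 5c 5c 5c ∥ 04.
Outer hash (tag): sum = 202+92+92+92+92+92+4 = 666; mod 256 = 154 → 9a.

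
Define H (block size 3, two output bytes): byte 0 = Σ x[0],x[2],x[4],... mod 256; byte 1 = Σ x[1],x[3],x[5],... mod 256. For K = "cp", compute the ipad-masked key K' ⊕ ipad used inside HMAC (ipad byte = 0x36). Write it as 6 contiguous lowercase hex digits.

554636

Key "cp" = 63 70 is 2 bytes ≤ B = 3; zero-pad to 3 bytes: K' = 63 70 00.
XOR each byte with 0x36: 63⊕36=55, 70⊕36=46, 00⊕36=36.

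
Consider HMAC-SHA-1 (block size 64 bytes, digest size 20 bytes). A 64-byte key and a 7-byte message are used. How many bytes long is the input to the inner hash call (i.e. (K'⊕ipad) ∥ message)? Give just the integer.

71

Key is 64 ≤ 64 bytes, zero-padded: |K'| = 64.
Inner input = (K'⊕ipad) ∥ m → 64 + 7 = 71 bytes.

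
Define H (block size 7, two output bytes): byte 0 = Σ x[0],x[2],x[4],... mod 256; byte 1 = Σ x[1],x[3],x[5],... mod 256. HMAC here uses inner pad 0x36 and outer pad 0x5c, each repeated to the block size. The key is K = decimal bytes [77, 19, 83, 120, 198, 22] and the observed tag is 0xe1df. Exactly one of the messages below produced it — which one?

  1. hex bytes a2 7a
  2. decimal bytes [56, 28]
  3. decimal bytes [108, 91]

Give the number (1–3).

2

Key decimal bytes [77, 19, 83, 120, 198, 22] = 4d 13 53 78 c6 16 is 6 bytes ≤ B = 7; zero-pad to 7 bytes: K' = 4d 13 53 78 c6 16 00.
K' ⊕ ipad = 7b 25 65 4e f0 20 36; K' ⊕ opad = 11 4f 0f 24 9a 4a 5c.
m1: inner = H(7b 25 65 4e f0 20 36 a2 7a) = 80 35; tag = H(11 4f 0f 24 9a 4a 5c 80 35) = 4b3d
m2: inner = H(7b 25 65 4e f0 20 36 38 1c) = 22 cb; tag = H(11 4f 0f 24 9a 4a 5c 22 cb) = e1df ← matches
m3: inner = H(7b 25 65 4e f0 20 36 6c 5b) = 61 ff; tag = H(11 4f 0f 24 9a 4a 5c 61 ff) = 151e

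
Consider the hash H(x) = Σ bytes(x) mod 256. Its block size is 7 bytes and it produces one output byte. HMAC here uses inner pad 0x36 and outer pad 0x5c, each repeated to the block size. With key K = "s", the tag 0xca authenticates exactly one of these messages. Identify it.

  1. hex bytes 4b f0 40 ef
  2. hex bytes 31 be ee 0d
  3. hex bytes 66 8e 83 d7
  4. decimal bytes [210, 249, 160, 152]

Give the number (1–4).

2

Key "s" = 73 is 1 byte ≤ B = 7; zero-pad to 7 bytes: K' = 73 00 00 00 00 00 00.
K' ⊕ ipad = 45 36 36 36 36 36 36; K' ⊕ opad = 2f 5c 5c 5c 5c 5c 5c.
m1: inner = H(45 36 36 36 36 36 36 4b f0 40 ef) = f3; tag = H(2f 5c 5c 5c 5c 5c 5c f3) = 4a
m2: inner = H(45 36 36 36 36 36 36 31 be ee 0d) = 73; tag = H(2f 5c 5c 5c 5c 5c 5c 73) = ca ← matches
m3: inner = H(45 36 36 36 36 36 36 66 8e 83 d7) = d7; tag = H(2f 5c 5c 5c 5c 5c 5c d7) = 2e
m4: inner = H(45 36 36 36 36 36 36 d2 f9 a0 98) = 8c; tag = H(2f 5c 5c 5c 5c 5c 5c 8c) = e3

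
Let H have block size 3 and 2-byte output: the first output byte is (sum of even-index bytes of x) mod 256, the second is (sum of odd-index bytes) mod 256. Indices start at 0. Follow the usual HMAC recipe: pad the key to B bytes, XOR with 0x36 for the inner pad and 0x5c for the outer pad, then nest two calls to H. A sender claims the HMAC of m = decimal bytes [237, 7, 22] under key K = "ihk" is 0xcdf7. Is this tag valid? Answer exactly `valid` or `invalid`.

Key "ihk" = 69 68 6b is exactly B = 3 bytes: K' = 69 68 6b.
K' ⊕ ipad = 5f 5e 5d; K' ⊕ opad = 35 34 37.
Inner hash: even-index sum = 195 mod 256 = 195; odd-index sum = 353 mod 256 = 97 → c3 61.
Outer hash (recomputed tag): even-index sum = 205 mod 256 = 205; odd-index sum = 247 mod 256 = 247 → cd f7.
Recomputed tag = cdf7; claimed = cdf7 → match.

valid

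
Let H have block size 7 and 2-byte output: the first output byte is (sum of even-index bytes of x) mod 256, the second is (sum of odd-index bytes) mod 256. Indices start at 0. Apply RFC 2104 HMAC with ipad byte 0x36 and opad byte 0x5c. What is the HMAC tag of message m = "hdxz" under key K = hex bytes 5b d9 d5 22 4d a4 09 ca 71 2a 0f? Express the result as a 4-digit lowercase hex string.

5f37

Key hex bytes 5b d9 d5 22 4d a4 09 ca 71 2a 0f is 11 bytes > B = 7, so hash it first: H(key) = 06 93, then zero-pad to 7 bytes: K' = 06 93 00 00 00 00 00.
K' ⊕ ipad = 30 a5 36 36 36 36 36.  K' ⊕ opad = 5a cf 5c 5c 5c 5c 5c.
Inner input = (K'⊕ipad) ∥ m = 30 a5 36 36 36 36 36 ∥ 68 64 78 7a.
Inner hash: even-index sum = 432 mod 256 = 176; odd-index sum = 497 mod 256 = 241 → b0 f1.
Outer input = (K'⊕opad) ∥ inner = 5a cf 5c 5c 5c 5c 5c ∥ b0 f1.
Outer hash (tag): even-index sum = 607 mod 256 = 95; odd-index sum = 567 mod 256 = 55 → 5f 37.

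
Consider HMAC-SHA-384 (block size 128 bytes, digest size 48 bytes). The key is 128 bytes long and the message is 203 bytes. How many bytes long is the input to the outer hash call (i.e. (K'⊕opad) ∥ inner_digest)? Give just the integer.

Key is 128 ≤ 128 bytes, zero-padded: |K'| = 128.
Outer input = (K'⊕opad) ∥ H(inner) → 128 + 48 = 176 bytes.

176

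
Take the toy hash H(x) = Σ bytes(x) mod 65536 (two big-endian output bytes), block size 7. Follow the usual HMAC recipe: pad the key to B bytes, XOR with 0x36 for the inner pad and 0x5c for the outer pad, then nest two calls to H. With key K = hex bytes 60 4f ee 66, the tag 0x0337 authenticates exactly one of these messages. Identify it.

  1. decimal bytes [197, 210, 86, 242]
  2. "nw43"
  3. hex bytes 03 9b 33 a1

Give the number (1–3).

Key hex bytes 60 4f ee 66 is 4 bytes ≤ B = 7; zero-pad to 7 bytes: K' = 60 4f ee 66 00 00 00.
K' ⊕ ipad = 56 79 d8 50 36 36 36; K' ⊕ opad = 3c 13 b2 3a 5c 5c 5c.
m1: inner = H(56 79 d8 50 36 36 36 c5 d2 56 f2) = 05 78; tag = H(3c 13 b2 3a 5c 5c 5c 05 78) = 02cc
m2: inner = H(56 79 d8 50 36 36 36 6e 77 34 33) = 03 e5; tag = H(3c 13 b2 3a 5c 5c 5c 03 e5) = 0337 ← matches
m3: inner = H(56 79 d8 50 36 36 36 03 9b 33 a1) = 04 0b; tag = H(3c 13 b2 3a 5c 5c 5c 04 0b) = 025e

2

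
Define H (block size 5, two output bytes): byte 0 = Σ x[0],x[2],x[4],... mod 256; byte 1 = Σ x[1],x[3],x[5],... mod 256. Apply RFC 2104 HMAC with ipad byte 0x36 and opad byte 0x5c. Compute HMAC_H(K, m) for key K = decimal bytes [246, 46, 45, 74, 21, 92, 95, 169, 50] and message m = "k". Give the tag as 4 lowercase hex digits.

Key decimal bytes [246, 46, 45, 74, 21, 92, 95, 169, 50] = f6 2e 2d 4a 15 5c 5f a9 32 is 9 bytes > B = 5, so hash it first: H(key) = c9 7d, then zero-pad to 5 bytes: K' = c9 7d 00 00 00.
K' ⊕ ipad = ff 4b 36 36 36.  K' ⊕ opad = 95 21 5c 5c 5c.
Inner input = (K'⊕ipad) ∥ m = ff 4b 36 36 36 ∥ 6b.
Inner hash: even-index sum = 363 mod 256 = 107; odd-index sum = 236 mod 256 = 236 → 6b ec.
Outer input = (K'⊕opad) ∥ inner = 95 21 5c 5c 5c ∥ 6b ec.
Outer hash (tag): even-index sum = 569 mod 256 = 57; odd-index sum = 232 mod 256 = 232 → 39 e8.

39e8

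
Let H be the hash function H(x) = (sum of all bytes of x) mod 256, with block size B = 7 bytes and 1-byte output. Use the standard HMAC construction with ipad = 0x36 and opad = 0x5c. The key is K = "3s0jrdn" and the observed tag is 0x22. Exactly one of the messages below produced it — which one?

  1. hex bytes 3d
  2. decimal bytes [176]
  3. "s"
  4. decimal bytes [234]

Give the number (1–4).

Key "3s0jrdn" = 33 73 30 6a 72 64 6e is exactly B = 7 bytes: K' = 33 73 30 6a 72 64 6e.
K' ⊕ ipad = 05 45 06 5c 44 52 58; K' ⊕ opad = 6f 2f 6c 36 2e 38 32.
m1: inner = H(05 45 06 5c 44 52 58 3d) = d7; tag = H(6f 2f 6c 36 2e 38 32 d7) = af
m2: inner = H(05 45 06 5c 44 52 58 b0) = 4a; tag = H(6f 2f 6c 36 2e 38 32 4a) = 22 ← matches
m3: inner = H(05 45 06 5c 44 52 58 73) = 0d; tag = H(6f 2f 6c 36 2e 38 32 0d) = e5
m4: inner = H(05 45 06 5c 44 52 58 ea) = 84; tag = H(6f 2f 6c 36 2e 38 32 84) = 5c

2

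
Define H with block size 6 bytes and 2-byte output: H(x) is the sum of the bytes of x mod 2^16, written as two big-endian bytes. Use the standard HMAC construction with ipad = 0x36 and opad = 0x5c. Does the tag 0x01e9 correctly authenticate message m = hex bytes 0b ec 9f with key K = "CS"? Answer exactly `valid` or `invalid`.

valid

Key "CS" = 43 53 is 2 bytes ≤ B = 6; zero-pad to 6 bytes: K' = 43 53 00 00 00 00.
K' ⊕ ipad = 75 65 36 36 36 36; K' ⊕ opad = 1f 0f 5c 5c 5c 5c.
Inner hash: sum = 117+101+54+54+54+54+11+236+159 = 840 → 03 48.
Outer hash (recomputed tag): sum = 31+15+92+92+92+92+3+72 = 489 → 01 e9.
Recomputed tag = 01e9; claimed = 01e9 → match.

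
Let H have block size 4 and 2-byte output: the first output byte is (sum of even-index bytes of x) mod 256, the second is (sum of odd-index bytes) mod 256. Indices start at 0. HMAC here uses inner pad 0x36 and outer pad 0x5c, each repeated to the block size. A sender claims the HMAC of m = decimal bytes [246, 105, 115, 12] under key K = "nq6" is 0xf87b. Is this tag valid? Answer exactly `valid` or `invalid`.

Key "nq6" = 6e 71 36 is 3 bytes ≤ B = 4; zero-pad to 4 bytes: K' = 6e 71 36 00.
K' ⊕ ipad = 58 47 00 36; K' ⊕ opad = 32 2d 6a 5c.
Inner hash: even-index sum = 449 mod 256 = 193; odd-index sum = 242 mod 256 = 242 → c1 f2.
Outer hash (recomputed tag): even-index sum = 349 mod 256 = 93; odd-index sum = 379 mod 256 = 123 → 5d 7b.
Recomputed tag = 5d7b; claimed = f87b → mismatch.

invalid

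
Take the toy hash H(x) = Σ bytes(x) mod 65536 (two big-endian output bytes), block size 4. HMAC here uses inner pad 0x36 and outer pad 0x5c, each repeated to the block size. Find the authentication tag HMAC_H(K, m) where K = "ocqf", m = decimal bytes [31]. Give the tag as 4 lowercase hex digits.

Key "ocqf" = 6f 63 71 66 is exactly B = 4 bytes: K' = 6f 63 71 66.
K' ⊕ ipad = 59 55 47 50.  K' ⊕ opad = 33 3f 2d 3a.
Inner input = (K'⊕ipad) ∥ m = 59 55 47 50 ∥ 1f.
Inner hash: sum = 89+85+71+80+31 = 356 → 01 64.
Outer input = (K'⊕opad) ∥ inner = 33 3f 2d 3a ∥ 01 64.
Outer hash (tag): sum = 51+63+45+58+1+100 = 318 → 01 3e.

013e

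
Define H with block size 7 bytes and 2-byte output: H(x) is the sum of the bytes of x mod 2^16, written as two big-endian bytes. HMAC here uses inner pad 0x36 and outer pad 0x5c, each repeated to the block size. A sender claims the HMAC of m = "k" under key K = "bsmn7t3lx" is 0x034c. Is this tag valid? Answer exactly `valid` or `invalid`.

Key "bsmn7t3lx" = 62 73 6d 6e 37 74 33 6c 78 is 9 bytes > B = 7, so hash it first: H(key) = 03 72, then zero-pad to 7 bytes: K' = 03 72 00 00 00 00 00.
K' ⊕ ipad = 35 44 36 36 36 36 36; K' ⊕ opad = 5f 2e 5c 5c 5c 5c 5c.
Inner hash: sum = 53+68+54+54+54+54+54+107 = 498 → 01 f2.
Outer hash (recomputed tag): sum = 95+46+92+92+92+92+92+1+242 = 844 → 03 4c.
Recomputed tag = 034c; claimed = 034c → match.

valid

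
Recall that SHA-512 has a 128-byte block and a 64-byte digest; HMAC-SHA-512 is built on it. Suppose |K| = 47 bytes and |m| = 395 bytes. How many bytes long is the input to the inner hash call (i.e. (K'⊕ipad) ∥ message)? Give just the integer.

523

Key is 47 ≤ 128 bytes, zero-padded: |K'| = 128.
Inner input = (K'⊕ipad) ∥ m → 128 + 395 = 523 bytes.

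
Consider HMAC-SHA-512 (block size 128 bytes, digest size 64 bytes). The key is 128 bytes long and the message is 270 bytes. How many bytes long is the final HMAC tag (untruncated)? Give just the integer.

64

The tag is one SHA-512 digest: 64 bytes.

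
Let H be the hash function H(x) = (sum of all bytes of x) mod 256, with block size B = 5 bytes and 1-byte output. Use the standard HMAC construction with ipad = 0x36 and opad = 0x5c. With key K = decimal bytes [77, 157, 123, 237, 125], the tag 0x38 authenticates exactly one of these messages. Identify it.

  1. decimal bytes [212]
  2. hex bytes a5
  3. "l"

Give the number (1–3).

1

Key decimal bytes [77, 157, 123, 237, 125] = 4d 9d 7b ed 7d is exactly B = 5 bytes: K' = 4d 9d 7b ed 7d.
K' ⊕ ipad = 7b ab 4d db 4b; K' ⊕ opad = 11 c1 27 b1 21.
m1: inner = H(7b ab 4d db 4b d4) = 6d; tag = H(11 c1 27 b1 21 6d) = 38 ← matches
m2: inner = H(7b ab 4d db 4b a5) = 3e; tag = H(11 c1 27 b1 21 3e) = 09
m3: inner = H(7b ab 4d db 4b 6c) = 05; tag = H(11 c1 27 b1 21 05) = d0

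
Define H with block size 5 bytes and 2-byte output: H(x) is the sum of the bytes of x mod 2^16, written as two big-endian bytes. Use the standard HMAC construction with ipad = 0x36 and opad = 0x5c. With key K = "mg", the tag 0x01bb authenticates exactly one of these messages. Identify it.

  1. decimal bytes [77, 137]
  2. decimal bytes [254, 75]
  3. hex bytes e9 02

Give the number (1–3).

3

Key "mg" = 6d 67 is 2 bytes ≤ B = 5; zero-pad to 5 bytes: K' = 6d 67 00 00 00.
K' ⊕ ipad = 5b 51 36 36 36; K' ⊕ opad = 31 3b 5c 5c 5c.
m1: inner = H(5b 51 36 36 36 4d 89) = 02 24; tag = H(31 3b 5c 5c 5c 02 24) = 01a6
m2: inner = H(5b 51 36 36 36 fe 4b) = 02 97; tag = H(31 3b 5c 5c 5c 02 97) = 0219
m3: inner = H(5b 51 36 36 36 e9 02) = 02 39; tag = H(31 3b 5c 5c 5c 02 39) = 01bb ← matches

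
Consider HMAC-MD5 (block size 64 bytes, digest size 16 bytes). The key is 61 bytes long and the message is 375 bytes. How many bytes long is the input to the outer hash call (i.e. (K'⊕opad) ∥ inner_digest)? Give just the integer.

Key is 61 ≤ 64 bytes, zero-padded: |K'| = 64.
Outer input = (K'⊕opad) ∥ H(inner) → 64 + 16 = 80 bytes.

80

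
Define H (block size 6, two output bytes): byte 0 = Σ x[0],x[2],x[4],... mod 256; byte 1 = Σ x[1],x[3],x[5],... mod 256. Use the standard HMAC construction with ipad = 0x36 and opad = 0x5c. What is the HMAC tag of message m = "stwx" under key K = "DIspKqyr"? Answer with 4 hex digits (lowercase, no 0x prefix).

Key "DIspKqyr" = 44 49 73 70 4b 71 79 72 is 8 bytes > B = 6, so hash it first: H(key) = 7b 9c, then zero-pad to 6 bytes: K' = 7b 9c 00 00 00 00.
K' ⊕ ipad = 4d aa 36 36 36 36.  K' ⊕ opad = 27 c0 5c 5c 5c 5c.
Inner input = (K'⊕ipad) ∥ m = 4d aa 36 36 36 36 ∥ 73 74 77 78.
Inner hash: even-index sum = 419 mod 256 = 163; odd-index sum = 514 mod 256 = 2 → a3 02.
Outer input = (K'⊕opad) ∥ inner = 27 c0 5c 5c 5c 5c ∥ a3 02.
Outer hash (tag): even-index sum = 386 mod 256 = 130; odd-index sum = 378 mod 256 = 122 → 82 7a.

827a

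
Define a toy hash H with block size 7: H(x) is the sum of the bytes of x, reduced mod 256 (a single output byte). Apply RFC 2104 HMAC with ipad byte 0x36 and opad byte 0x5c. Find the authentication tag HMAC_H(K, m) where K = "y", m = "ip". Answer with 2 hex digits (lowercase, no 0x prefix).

b9

Key "y" = 79 is 1 byte ≤ B = 7; zero-pad to 7 bytes: K' = 79 00 00 00 00 00 00.
K' ⊕ ipad = 4f 36 36 36 36 36 36.  K' ⊕ opad = 25 5c 5c 5c 5c 5c 5c.
Inner input = (K'⊕ipad) ∥ m = 4f 36 36 36 36 36 36 ∥ 69 70.
Inner hash: sum = 79+54+54+54+54+54+54+105+112 = 620; mod 256 = 108 → 6c.
Outer input = (K'⊕opad) ∥ inner = 25 5c 5c 5c 5c 5c 5c ∥ 6c.
Outer hash (tag): sum = 37+92+92+92+92+92+92+108 = 697; mod 256 = 185 → b9.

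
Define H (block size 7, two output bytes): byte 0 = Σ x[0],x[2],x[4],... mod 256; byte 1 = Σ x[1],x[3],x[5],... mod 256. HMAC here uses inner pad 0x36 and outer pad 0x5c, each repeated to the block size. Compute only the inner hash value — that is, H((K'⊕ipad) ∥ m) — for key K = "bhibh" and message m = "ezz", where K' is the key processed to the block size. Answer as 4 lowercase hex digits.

c1c7

Key "bhibh" = 62 68 69 62 68 is 5 bytes ≤ B = 7; zero-pad to 7 bytes: K' = 62 68 69 62 68 00 00.
K' ⊕ ipad = 54 5e 5f 54 5e 36 36.
Inner input = 54 5e 5f 54 5e 36 36 ∥ 65 7a 7a.
Inner hash: even-index sum = 449 mod 256 = 193; odd-index sum = 455 mod 256 = 199 → c1 c7.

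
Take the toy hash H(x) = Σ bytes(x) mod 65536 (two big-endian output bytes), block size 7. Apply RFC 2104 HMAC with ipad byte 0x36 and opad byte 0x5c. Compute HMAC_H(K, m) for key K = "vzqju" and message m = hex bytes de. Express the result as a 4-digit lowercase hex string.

Key "vzqju" = 76 7a 71 6a 75 is 5 bytes ≤ B = 7; zero-pad to 7 bytes: K' = 76 7a 71 6a 75 00 00.
K' ⊕ ipad = 40 4c 47 5c 43 36 36.  K' ⊕ opad = 2a 26 2d 36 29 5c 5c.
Inner input = (K'⊕ipad) ∥ m = 40 4c 47 5c 43 36 36 ∥ de.
Inner hash: sum = 64+76+71+92+67+54+54+222 = 700 → 02 bc.
Outer input = (K'⊕opad) ∥ inner = 2a 26 2d 36 29 5c 5c ∥ 02 bc.
Outer hash (tag): sum = 42+38+45+54+41+92+92+2+188 = 594 → 02 52.

0252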